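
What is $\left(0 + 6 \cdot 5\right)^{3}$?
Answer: $27000$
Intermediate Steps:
$\left(0 + 6 \cdot 5\right)^{3} = \left(0 + 30\right)^{3} = 30^{3} = 27000$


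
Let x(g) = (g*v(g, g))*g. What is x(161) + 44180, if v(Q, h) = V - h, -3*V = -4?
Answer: -12283619/3 ≈ -4.0945e+6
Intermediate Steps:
V = 4/3 (V = -1/3*(-4) = 4/3 ≈ 1.3333)
v(Q, h) = 4/3 - h
x(g) = g**2*(4/3 - g) (x(g) = (g*(4/3 - g))*g = g**2*(4/3 - g))
x(161) + 44180 = 161**2*(4/3 - 1*161) + 44180 = 25921*(4/3 - 161) + 44180 = 25921*(-479/3) + 44180 = -12416159/3 + 44180 = -12283619/3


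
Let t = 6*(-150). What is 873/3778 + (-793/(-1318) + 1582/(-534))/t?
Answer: 139815666523/598275390600 ≈ 0.23370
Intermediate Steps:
t = -900
873/3778 + (-793/(-1318) + 1582/(-534))/t = 873/3778 + (-793/(-1318) + 1582/(-534))/(-900) = 873*(1/3778) + (-793*(-1/1318) + 1582*(-1/534))*(-1/900) = 873/3778 + (793/1318 - 791/267)*(-1/900) = 873/3778 - 830807/351906*(-1/900) = 873/3778 + 830807/316715400 = 139815666523/598275390600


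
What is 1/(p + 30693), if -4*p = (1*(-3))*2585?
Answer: 4/130527 ≈ 3.0645e-5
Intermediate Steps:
p = 7755/4 (p = -1*(-3)*2585/4 = -(-3)*2585/4 = -¼*(-7755) = 7755/4 ≈ 1938.8)
1/(p + 30693) = 1/(7755/4 + 30693) = 1/(130527/4) = 4/130527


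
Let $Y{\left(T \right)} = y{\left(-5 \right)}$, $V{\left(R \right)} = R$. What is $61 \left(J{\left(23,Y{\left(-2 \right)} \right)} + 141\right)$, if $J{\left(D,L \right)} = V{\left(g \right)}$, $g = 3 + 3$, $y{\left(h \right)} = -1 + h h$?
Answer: $8967$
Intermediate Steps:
$y{\left(h \right)} = -1 + h^{2}$
$g = 6$
$Y{\left(T \right)} = 24$ ($Y{\left(T \right)} = -1 + \left(-5\right)^{2} = -1 + 25 = 24$)
$J{\left(D,L \right)} = 6$
$61 \left(J{\left(23,Y{\left(-2 \right)} \right)} + 141\right) = 61 \left(6 + 141\right) = 61 \cdot 147 = 8967$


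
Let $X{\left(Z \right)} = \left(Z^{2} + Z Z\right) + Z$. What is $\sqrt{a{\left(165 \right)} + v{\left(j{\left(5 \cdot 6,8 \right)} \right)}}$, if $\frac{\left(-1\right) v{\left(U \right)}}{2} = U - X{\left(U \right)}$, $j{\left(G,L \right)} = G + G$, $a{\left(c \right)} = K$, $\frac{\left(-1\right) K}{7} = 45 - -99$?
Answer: $12 \sqrt{93} \approx 115.72$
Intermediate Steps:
$K = -1008$ ($K = - 7 \left(45 - -99\right) = - 7 \left(45 + 99\right) = \left(-7\right) 144 = -1008$)
$X{\left(Z \right)} = Z + 2 Z^{2}$ ($X{\left(Z \right)} = \left(Z^{2} + Z^{2}\right) + Z = 2 Z^{2} + Z = Z + 2 Z^{2}$)
$a{\left(c \right)} = -1008$
$j{\left(G,L \right)} = 2 G$
$v{\left(U \right)} = - 2 U + 2 U \left(1 + 2 U\right)$ ($v{\left(U \right)} = - 2 \left(U - U \left(1 + 2 U\right)\right) = - 2 U + 2 U \left(1 + 2 U\right)$)
$\sqrt{a{\left(165 \right)} + v{\left(j{\left(5 \cdot 6,8 \right)} \right)}} = \sqrt{-1008 + 4 \left(2 \cdot 5 \cdot 6\right)^{2}} = \sqrt{-1008 + 4 \left(2 \cdot 30\right)^{2}} = \sqrt{-1008 + 4 \cdot 60^{2}} = \sqrt{-1008 + 4 \cdot 3600} = \sqrt{-1008 + 14400} = \sqrt{13392} = 12 \sqrt{93}$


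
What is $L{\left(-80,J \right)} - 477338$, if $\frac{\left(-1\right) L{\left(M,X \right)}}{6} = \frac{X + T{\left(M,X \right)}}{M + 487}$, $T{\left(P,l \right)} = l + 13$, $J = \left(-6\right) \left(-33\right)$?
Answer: $- \frac{194279020}{407} \approx -4.7734 \cdot 10^{5}$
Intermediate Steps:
$J = 198$
$T{\left(P,l \right)} = 13 + l$
$L{\left(M,X \right)} = - \frac{6 \left(13 + 2 X\right)}{487 + M}$ ($L{\left(M,X \right)} = - 6 \frac{X + \left(13 + X\right)}{M + 487} = - 6 \frac{13 + 2 X}{487 + M} = - \frac{6 \left(13 + 2 X\right)}{487 + M}$)
$L{\left(-80,J \right)} - 477338 = \frac{6 \left(-13 - 396\right)}{487 - 80} - 477338 = \frac{6 \left(-13 - 396\right)}{407} - 477338 = 6 \cdot \frac{1}{407} \left(-409\right) - 477338 = - \frac{2454}{407} - 477338 = - \frac{194279020}{407}$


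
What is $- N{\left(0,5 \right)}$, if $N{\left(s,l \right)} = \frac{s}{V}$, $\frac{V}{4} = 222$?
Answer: $0$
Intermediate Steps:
$V = 888$ ($V = 4 \cdot 222 = 888$)
$N{\left(s,l \right)} = \frac{s}{888}$
$- N{\left(0,5 \right)} = - \frac{0}{888} = \left(-1\right) 0 = 0$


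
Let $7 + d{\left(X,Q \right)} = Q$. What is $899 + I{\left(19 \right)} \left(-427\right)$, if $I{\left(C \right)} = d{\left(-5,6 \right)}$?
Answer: $1326$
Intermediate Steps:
$d{\left(X,Q \right)} = -7 + Q$
$I{\left(C \right)} = -1$ ($I{\left(C \right)} = -7 + 6 = -1$)
$899 + I{\left(19 \right)} \left(-427\right) = 899 - -427 = 899 + 427 = 1326$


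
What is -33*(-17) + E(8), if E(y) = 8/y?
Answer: 562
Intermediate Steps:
-33*(-17) + E(8) = -33*(-17) + 8/8 = 561 + 8*(⅛) = 561 + 1 = 562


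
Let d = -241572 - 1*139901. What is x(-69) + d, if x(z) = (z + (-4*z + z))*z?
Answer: -390995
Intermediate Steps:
x(z) = -2*z² (x(z) = (z - 3*z)*z = (-2*z)*z = -2*z²)
d = -381473 (d = -241572 - 139901 = -381473)
x(-69) + d = -2*(-69)² - 381473 = -2*4761 - 381473 = -9522 - 381473 = -390995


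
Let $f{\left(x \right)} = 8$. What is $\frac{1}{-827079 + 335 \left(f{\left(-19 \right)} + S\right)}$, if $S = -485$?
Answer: $- \frac{1}{986874} \approx -1.0133 \cdot 10^{-6}$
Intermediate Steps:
$\frac{1}{-827079 + 335 \left(f{\left(-19 \right)} + S\right)} = \frac{1}{-827079 + 335 \left(8 - 485\right)} = \frac{1}{-827079 + 335 \left(-477\right)} = \frac{1}{-827079 - 159795} = \frac{1}{-986874} = - \frac{1}{986874}$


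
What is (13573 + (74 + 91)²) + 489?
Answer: 41287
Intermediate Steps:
(13573 + (74 + 91)²) + 489 = (13573 + 165²) + 489 = (13573 + 27225) + 489 = 40798 + 489 = 41287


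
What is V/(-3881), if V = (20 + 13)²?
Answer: -1089/3881 ≈ -0.28060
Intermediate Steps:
V = 1089 (V = 33² = 1089)
V/(-3881) = 1089/(-3881) = 1089*(-1/3881) = -1089/3881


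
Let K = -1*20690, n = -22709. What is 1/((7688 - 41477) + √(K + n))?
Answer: -33789/1141739920 - I*√43399/1141739920 ≈ -2.9594e-5 - 1.8246e-7*I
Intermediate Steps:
K = -20690
1/((7688 - 41477) + √(K + n)) = 1/((7688 - 41477) + √(-20690 - 22709)) = 1/(-33789 + √(-43399)) = 1/(-33789 + I*√43399)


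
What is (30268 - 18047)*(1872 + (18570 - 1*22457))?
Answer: -24625315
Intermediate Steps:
(30268 - 18047)*(1872 + (18570 - 1*22457)) = 12221*(1872 + (18570 - 22457)) = 12221*(1872 - 3887) = 12221*(-2015) = -24625315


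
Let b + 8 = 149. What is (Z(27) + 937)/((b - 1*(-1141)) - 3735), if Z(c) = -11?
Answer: -926/2453 ≈ -0.37750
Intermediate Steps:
b = 141 (b = -8 + 149 = 141)
(Z(27) + 937)/((b - 1*(-1141)) - 3735) = (-11 + 937)/((141 - 1*(-1141)) - 3735) = 926/((141 + 1141) - 3735) = 926/(1282 - 3735) = 926/(-2453) = 926*(-1/2453) = -926/2453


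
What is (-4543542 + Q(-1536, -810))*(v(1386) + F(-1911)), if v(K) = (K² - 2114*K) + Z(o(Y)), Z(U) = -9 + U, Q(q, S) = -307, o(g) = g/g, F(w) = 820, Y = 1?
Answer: 4581090386404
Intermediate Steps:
o(g) = 1
v(K) = -8 + K² - 2114*K (v(K) = (K² - 2114*K) + (-9 + 1) = (K² - 2114*K) - 8 = -8 + K² - 2114*K)
(-4543542 + Q(-1536, -810))*(v(1386) + F(-1911)) = (-4543542 - 307)*((-8 + 1386² - 2114*1386) + 820) = -4543849*((-8 + 1920996 - 2930004) + 820) = -4543849*(-1009016 + 820) = -4543849*(-1008196) = 4581090386404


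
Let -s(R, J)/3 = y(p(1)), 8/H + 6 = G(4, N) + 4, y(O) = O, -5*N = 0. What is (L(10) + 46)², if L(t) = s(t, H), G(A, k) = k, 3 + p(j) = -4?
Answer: 4489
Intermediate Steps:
N = 0 (N = -⅕*0 = 0)
p(j) = -7 (p(j) = -3 - 4 = -7)
H = -4 (H = 8/(-6 + (0 + 4)) = 8/(-6 + 4) = 8/(-2) = 8*(-½) = -4)
s(R, J) = 21 (s(R, J) = -3*(-7) = 21)
L(t) = 21
(L(10) + 46)² = (21 + 46)² = 67² = 4489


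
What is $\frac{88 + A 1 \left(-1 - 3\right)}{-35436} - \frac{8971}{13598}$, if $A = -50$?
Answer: $- \frac{26817715}{40154894} \approx -0.66786$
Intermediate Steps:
$\frac{88 + A 1 \left(-1 - 3\right)}{-35436} - \frac{8971}{13598} = \frac{88 - 50 \cdot 1 \left(-1 - 3\right)}{-35436} - \frac{8971}{13598} = \left(88 - 50 \cdot 1 \left(-4\right)\right) \left(- \frac{1}{35436}\right) - \frac{8971}{13598} = \left(88 - -200\right) \left(- \frac{1}{35436}\right) - \frac{8971}{13598} = \left(88 + 200\right) \left(- \frac{1}{35436}\right) - \frac{8971}{13598} = 288 \left(- \frac{1}{35436}\right) - \frac{8971}{13598} = - \frac{24}{2953} - \frac{8971}{13598} = - \frac{26817715}{40154894}$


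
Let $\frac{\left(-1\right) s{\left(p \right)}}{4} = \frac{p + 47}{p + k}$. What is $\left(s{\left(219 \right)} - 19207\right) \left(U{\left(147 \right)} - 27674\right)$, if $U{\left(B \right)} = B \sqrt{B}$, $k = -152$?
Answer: $\frac{35642257842}{67} - \frac{1325283057 \sqrt{3}}{67} \approx 4.9771 \cdot 10^{8}$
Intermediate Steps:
$U{\left(B \right)} = B^{\frac{3}{2}}$
$s{\left(p \right)} = - \frac{4 \left(47 + p\right)}{-152 + p}$ ($s{\left(p \right)} = - 4 \frac{p + 47}{p - 152} = - 4 \frac{47 + p}{-152 + p} = - \frac{4 \left(47 + p\right)}{-152 + p}$)
$\left(s{\left(219 \right)} - 19207\right) \left(U{\left(147 \right)} - 27674\right) = \left(\frac{4 \left(-47 - 219\right)}{-152 + 219} - 19207\right) \left(147^{\frac{3}{2}} - 27674\right) = \left(\frac{4 \left(-47 - 219\right)}{67} - 19207\right) \left(1029 \sqrt{3} - 27674\right) = \left(4 \cdot \frac{1}{67} \left(-266\right) - 19207\right) \left(-27674 + 1029 \sqrt{3}\right) = \left(- \frac{1064}{67} - 19207\right) \left(-27674 + 1029 \sqrt{3}\right) = - \frac{1287933 \left(-27674 + 1029 \sqrt{3}\right)}{67} = \frac{35642257842}{67} - \frac{1325283057 \sqrt{3}}{67}$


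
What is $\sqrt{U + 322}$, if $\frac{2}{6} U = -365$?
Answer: $i \sqrt{773} \approx 27.803 i$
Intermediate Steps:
$U = -1095$ ($U = 3 \left(-365\right) = -1095$)
$\sqrt{U + 322} = \sqrt{-1095 + 322} = \sqrt{-773} = i \sqrt{773}$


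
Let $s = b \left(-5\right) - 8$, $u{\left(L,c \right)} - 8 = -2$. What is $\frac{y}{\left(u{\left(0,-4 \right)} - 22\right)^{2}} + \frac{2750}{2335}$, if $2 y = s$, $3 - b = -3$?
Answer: $\frac{131927}{119552} \approx 1.1035$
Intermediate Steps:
$b = 6$ ($b = 3 - -3 = 3 + 3 = 6$)
$u{\left(L,c \right)} = 6$ ($u{\left(L,c \right)} = 8 - 2 = 6$)
$s = -38$ ($s = 6 \left(-5\right) - 8 = -30 - 8 = -38$)
$y = -19$ ($y = \frac{1}{2} \left(-38\right) = -19$)
$\frac{y}{\left(u{\left(0,-4 \right)} - 22\right)^{2}} + \frac{2750}{2335} = - \frac{19}{\left(6 - 22\right)^{2}} + \frac{2750}{2335} = - \frac{19}{\left(-16\right)^{2}} + 2750 \cdot \frac{1}{2335} = - \frac{19}{256} + \frac{550}{467} = \frac{131927}{119552}$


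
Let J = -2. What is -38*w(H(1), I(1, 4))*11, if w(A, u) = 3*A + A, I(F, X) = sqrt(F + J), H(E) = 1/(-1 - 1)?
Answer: 836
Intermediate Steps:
H(E) = -1/2 (H(E) = 1/(-2) = -1/2)
I(F, X) = sqrt(-2 + F) (I(F, X) = sqrt(F - 2) = sqrt(-2 + F))
w(A, u) = 4*A
-38*w(H(1), I(1, 4))*11 = -152*(-1)/2*11 = -38*(-2)*11 = 76*11 = 836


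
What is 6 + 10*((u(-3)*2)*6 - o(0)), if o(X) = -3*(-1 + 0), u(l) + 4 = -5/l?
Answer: -304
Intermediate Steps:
u(l) = -4 - 5/l
o(X) = 3 (o(X) = -3*(-1) = 3)
6 + 10*((u(-3)*2)*6 - o(0)) = 6 + 10*(((-4 - 5/(-3))*2)*6 - 1*3) = 6 + 10*(((-4 - 5*(-1/3))*2)*6 - 3) = 6 + 10*(((-4 + 5/3)*2)*6 - 3) = 6 + 10*(-7/3*2*6 - 3) = 6 + 10*(-14/3*6 - 3) = 6 + 10*(-28 - 3) = 6 + 10*(-31) = 6 - 310 = -304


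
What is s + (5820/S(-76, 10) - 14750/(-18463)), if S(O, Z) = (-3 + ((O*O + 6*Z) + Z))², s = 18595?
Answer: 11721653714273175/630338802487 ≈ 18596.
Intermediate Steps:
S(O, Z) = (-3 + O² + 7*Z)² (S(O, Z) = (-3 + ((O² + 6*Z) + Z))² = (-3 + (O² + 7*Z))² = (-3 + O² + 7*Z)²)
s + (5820/S(-76, 10) - 14750/(-18463)) = 18595 + (5820/((-3 + (-76)² + 7*10)²) - 14750/(-18463)) = 18595 + (5820/((-3 + 5776 + 70)²) - 14750*(-1/18463)) = 18595 + (5820/(5843²) + 14750/18463) = 18595 + (5820/34140649 + 14750/18463) = 18595 + 503682027410/630338802487 = 11721653714273175/630338802487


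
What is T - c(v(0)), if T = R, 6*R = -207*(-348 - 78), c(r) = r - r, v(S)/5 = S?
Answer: 14697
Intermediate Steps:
v(S) = 5*S
c(r) = 0
R = 14697 (R = (-207*(-348 - 78))/6 = (-207*(-426))/6 = (⅙)*88182 = 14697)
T = 14697
T - c(v(0)) = 14697 - 1*0 = 14697 + 0 = 14697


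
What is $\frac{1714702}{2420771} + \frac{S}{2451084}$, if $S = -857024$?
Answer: $\frac{532054947866}{1483378266441} \approx 0.35868$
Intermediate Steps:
$\frac{1714702}{2420771} + \frac{S}{2451084} = \frac{1714702}{2420771} - \frac{857024}{2451084} = 1714702 \cdot \frac{1}{2420771} - \frac{214256}{612771} = \frac{1714702}{2420771} - \frac{214256}{612771} = \frac{532054947866}{1483378266441}$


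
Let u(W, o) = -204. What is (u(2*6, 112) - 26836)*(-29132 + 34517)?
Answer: -145610400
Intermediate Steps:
(u(2*6, 112) - 26836)*(-29132 + 34517) = (-204 - 26836)*(-29132 + 34517) = -27040*5385 = -145610400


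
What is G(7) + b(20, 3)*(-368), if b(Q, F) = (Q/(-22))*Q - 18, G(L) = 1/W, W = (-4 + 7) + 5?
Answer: 1171723/88 ≈ 13315.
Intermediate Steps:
W = 8 (W = 3 + 5 = 8)
G(L) = ⅛ (G(L) = 1/8 = ⅛)
b(Q, F) = -18 - Q²/22 (b(Q, F) = (Q*(-1/22))*Q - 18 = (-Q/22)*Q - 18 = -Q²/22 - 18 = -18 - Q²/22)
G(7) + b(20, 3)*(-368) = ⅛ + (-18 - 1/22*20²)*(-368) = ⅛ + (-18 - 1/22*400)*(-368) = ⅛ + (-18 - 200/11)*(-368) = ⅛ - 398/11*(-368) = ⅛ + 146464/11 = 1171723/88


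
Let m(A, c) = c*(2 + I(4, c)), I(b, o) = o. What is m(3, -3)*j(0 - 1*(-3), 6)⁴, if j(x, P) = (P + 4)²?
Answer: 300000000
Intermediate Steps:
j(x, P) = (4 + P)²
m(A, c) = c*(2 + c)
m(3, -3)*j(0 - 1*(-3), 6)⁴ = (-3*(2 - 3))*((4 + 6)²)⁴ = (-3*(-1))*(10²)⁴ = 3*100⁴ = 3*100000000 = 300000000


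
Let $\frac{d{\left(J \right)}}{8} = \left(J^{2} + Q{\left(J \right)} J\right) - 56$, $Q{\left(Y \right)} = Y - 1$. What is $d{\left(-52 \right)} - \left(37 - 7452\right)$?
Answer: $50647$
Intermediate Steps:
$Q{\left(Y \right)} = -1 + Y$
$d{\left(J \right)} = -448 + 8 J^{2} + 8 J \left(-1 + J\right)$ ($d{\left(J \right)} = 8 \left(\left(J^{2} + \left(-1 + J\right) J\right) - 56\right) = 8 \left(\left(J^{2} + J \left(-1 + J\right)\right) - 56\right) = 8 \left(-56 + J^{2} + J \left(-1 + J\right)\right) = -448 + 8 J^{2} + 8 J \left(-1 + J\right)$)
$d{\left(-52 \right)} - \left(37 - 7452\right) = \left(-448 - -416 + 16 \left(-52\right)^{2}\right) - \left(37 - 7452\right) = \left(-448 + 416 + 16 \cdot 2704\right) - \left(37 - 7452\right) = \left(-448 + 416 + 43264\right) - -7415 = 43232 + 7415 = 50647$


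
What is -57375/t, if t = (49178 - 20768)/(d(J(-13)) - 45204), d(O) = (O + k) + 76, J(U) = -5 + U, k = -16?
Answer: 86372325/947 ≈ 91206.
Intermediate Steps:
d(O) = 60 + O (d(O) = (O - 16) + 76 = (-16 + O) + 76 = 60 + O)
t = -4735/7527 (t = (49178 - 20768)/((60 + (-5 - 13)) - 45204) = 28410/((60 - 18) - 45204) = 28410/(42 - 45204) = 28410/(-45162) = 28410*(-1/45162) = -4735/7527 ≈ -0.62907)
-57375/t = -57375/(-4735/7527) = -57375*(-7527/4735) = 86372325/947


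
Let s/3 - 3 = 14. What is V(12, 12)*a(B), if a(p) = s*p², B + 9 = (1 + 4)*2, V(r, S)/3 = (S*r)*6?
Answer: 132192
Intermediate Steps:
s = 51 (s = 9 + 3*14 = 9 + 42 = 51)
V(r, S) = 18*S*r (V(r, S) = 3*((S*r)*6) = 3*(6*S*r) = 18*S*r)
B = 1 (B = -9 + (1 + 4)*2 = -9 + 5*2 = -9 + 10 = 1)
a(p) = 51*p²
V(12, 12)*a(B) = (18*12*12)*(51*1²) = 2592*(51*1) = 2592*51 = 132192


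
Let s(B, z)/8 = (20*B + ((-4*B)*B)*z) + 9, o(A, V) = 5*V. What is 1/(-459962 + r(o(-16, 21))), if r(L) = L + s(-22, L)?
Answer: -1/2089545 ≈ -4.7857e-7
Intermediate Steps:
s(B, z) = 72 + 160*B - 32*z*B² (s(B, z) = 8*((20*B + ((-4*B)*B)*z) + 9) = 8*((20*B + (-4*B²)*z) + 9) = 8*((20*B - 4*z*B²) + 9) = 8*(9 + 20*B - 4*z*B²) = 72 + 160*B - 32*z*B²)
r(L) = -3448 - 15487*L (r(L) = L + (72 + 160*(-22) - 32*L*(-22)²) = L + (72 - 3520 - 32*L*484) = L + (72 - 3520 - 15488*L) = L + (-3448 - 15488*L) = -3448 - 15487*L)
1/(-459962 + r(o(-16, 21))) = 1/(-459962 + (-3448 - 77435*21)) = 1/(-459962 + (-3448 - 15487*105)) = 1/(-459962 + (-3448 - 1626135)) = 1/(-459962 - 1629583) = 1/(-2089545) = -1/2089545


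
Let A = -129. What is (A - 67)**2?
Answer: 38416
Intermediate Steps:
(A - 67)**2 = (-129 - 67)**2 = (-196)**2 = 38416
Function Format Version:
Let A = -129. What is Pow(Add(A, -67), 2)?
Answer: 38416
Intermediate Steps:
Pow(Add(A, -67), 2) = Pow(Add(-129, -67), 2) = Pow(-196, 2) = 38416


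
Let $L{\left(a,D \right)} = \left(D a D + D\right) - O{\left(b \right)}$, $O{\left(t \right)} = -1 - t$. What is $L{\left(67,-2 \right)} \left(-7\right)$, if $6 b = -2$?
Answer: $- \frac{5600}{3} \approx -1866.7$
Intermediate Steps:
$b = - \frac{1}{3}$ ($b = \frac{1}{6} \left(-2\right) = - \frac{1}{3} \approx -0.33333$)
$L{\left(a,D \right)} = \frac{2}{3} + D + a D^{2}$ ($L{\left(a,D \right)} = \left(D a D + D\right) - \left(-1 - - \frac{1}{3}\right) = \left(a D^{2} + D\right) - \left(-1 + \frac{1}{3}\right) = \left(D + a D^{2}\right) - - \frac{2}{3} = \left(D + a D^{2}\right) + \frac{2}{3} = \frac{2}{3} + D + a D^{2}$)
$L{\left(67,-2 \right)} \left(-7\right) = \left(\frac{2}{3} - 2 + 67 \left(-2\right)^{2}\right) \left(-7\right) = \left(\frac{2}{3} - 2 + 67 \cdot 4\right) \left(-7\right) = \left(\frac{2}{3} - 2 + 268\right) \left(-7\right) = \frac{800}{3} \left(-7\right) = - \frac{5600}{3}$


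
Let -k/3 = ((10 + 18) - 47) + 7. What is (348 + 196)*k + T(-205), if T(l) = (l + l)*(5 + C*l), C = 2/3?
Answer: 220702/3 ≈ 73567.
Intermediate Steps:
C = ⅔ (C = 2*(⅓) = ⅔ ≈ 0.66667)
k = 36 (k = -3*(((10 + 18) - 47) + 7) = -3*((28 - 47) + 7) = -3*(-19 + 7) = -3*(-12) = 36)
T(l) = 2*l*(5 + 2*l/3) (T(l) = (l + l)*(5 + 2*l/3) = (2*l)*(5 + 2*l/3) = 2*l*(5 + 2*l/3))
(348 + 196)*k + T(-205) = (348 + 196)*36 + (⅔)*(-205)*(15 + 2*(-205)) = 544*36 + (⅔)*(-205)*(15 - 410) = 19584 + (⅔)*(-205)*(-395) = 19584 + 161950/3 = 220702/3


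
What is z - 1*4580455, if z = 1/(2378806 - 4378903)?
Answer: -9161354304136/2000097 ≈ -4.5805e+6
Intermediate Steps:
z = -1/2000097 (z = 1/(-2000097) = -1/2000097 ≈ -4.9998e-7)
z - 1*4580455 = -1/2000097 - 1*4580455 = -1/2000097 - 4580455 = -9161354304136/2000097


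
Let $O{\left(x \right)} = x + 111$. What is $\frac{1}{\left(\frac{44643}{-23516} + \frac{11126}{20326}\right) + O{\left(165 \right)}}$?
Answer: $\frac{238993108}{65639210507} \approx 0.003641$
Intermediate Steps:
$O{\left(x \right)} = 111 + x$
$\frac{1}{\left(\frac{44643}{-23516} + \frac{11126}{20326}\right) + O{\left(165 \right)}} = \frac{1}{\left(\frac{44643}{-23516} + \frac{11126}{20326}\right) + \left(111 + 165\right)} = \frac{1}{\left(44643 \left(- \frac{1}{23516}\right) + 11126 \cdot \frac{1}{20326}\right) + 276} = \frac{1}{\left(- \frac{44643}{23516} + \frac{5563}{10163}\right) + 276} = \frac{1}{- \frac{322887301}{238993108} + 276} = \frac{1}{\frac{65639210507}{238993108}} = \frac{238993108}{65639210507}$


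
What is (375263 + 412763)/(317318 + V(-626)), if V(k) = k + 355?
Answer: 788026/317047 ≈ 2.4855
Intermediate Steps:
V(k) = 355 + k
(375263 + 412763)/(317318 + V(-626)) = (375263 + 412763)/(317318 + (355 - 626)) = 788026/(317318 - 271) = 788026/317047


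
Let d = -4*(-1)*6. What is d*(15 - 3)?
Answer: 288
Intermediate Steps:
d = 24 (d = 4*6 = 24)
d*(15 - 3) = 24*(15 - 3) = 24*12 = 288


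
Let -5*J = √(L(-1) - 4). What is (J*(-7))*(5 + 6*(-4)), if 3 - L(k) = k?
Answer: 0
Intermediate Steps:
L(k) = 3 - k
J = 0 (J = -√((3 - 1*(-1)) - 4)/5 = -√((3 + 1) - 4)/5 = -√(4 - 4)/5 = -√0/5 = -⅕*0 = 0)
(J*(-7))*(5 + 6*(-4)) = (0*(-7))*(5 + 6*(-4)) = 0*(5 - 24) = 0*(-19) = 0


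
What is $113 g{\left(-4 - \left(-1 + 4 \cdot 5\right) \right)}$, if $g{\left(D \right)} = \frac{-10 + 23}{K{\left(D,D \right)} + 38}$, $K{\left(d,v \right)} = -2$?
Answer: $\frac{1469}{36} \approx 40.806$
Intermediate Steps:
$g{\left(D \right)} = \frac{13}{36}$ ($g{\left(D \right)} = \frac{-10 + 23}{-2 + 38} = \frac{13}{36}$)
$113 g{\left(-4 - \left(-1 + 4 \cdot 5\right) \right)} = 113 \cdot \frac{13}{36} = \frac{1469}{36}$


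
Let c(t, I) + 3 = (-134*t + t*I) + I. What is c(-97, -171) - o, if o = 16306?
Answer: 13105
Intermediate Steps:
c(t, I) = -3 + I - 134*t + I*t (c(t, I) = -3 + ((-134*t + t*I) + I) = -3 + ((-134*t + I*t) + I) = -3 + (I - 134*t + I*t) = -3 + I - 134*t + I*t)
c(-97, -171) - o = (-3 - 171 - 134*(-97) - 171*(-97)) - 1*16306 = (-3 - 171 + 12998 + 16587) - 16306 = 29411 - 16306 = 13105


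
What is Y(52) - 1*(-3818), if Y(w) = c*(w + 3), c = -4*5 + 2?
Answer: 2828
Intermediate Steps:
c = -18 (c = -20 + 2 = -18)
Y(w) = -54 - 18*w (Y(w) = -18*(w + 3) = -18*(3 + w) = -54 - 18*w)
Y(52) - 1*(-3818) = (-54 - 18*52) - 1*(-3818) = (-54 - 936) + 3818 = -990 + 3818 = 2828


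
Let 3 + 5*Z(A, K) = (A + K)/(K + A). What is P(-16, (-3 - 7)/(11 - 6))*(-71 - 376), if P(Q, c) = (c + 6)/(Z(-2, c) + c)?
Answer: 745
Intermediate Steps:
Z(A, K) = -⅖ (Z(A, K) = -⅗ + ((A + K)/(K + A))/5 = -⅗ + ((A + K)/(A + K))/5 = -⅗ + (⅕)*1 = -⅗ + ⅕ = -⅖)
P(Q, c) = (6 + c)/(-⅖ + c) (P(Q, c) = (c + 6)/(-⅖ + c) = (6 + c)/(-⅖ + c))
P(-16, (-3 - 7)/(11 - 6))*(-71 - 376) = (5*(6 + (-3 - 7)/(11 - 6))/(-2 + 5*((-3 - 7)/(11 - 6))))*(-71 - 376) = (5*(6 - 10/5)/(-2 + 5*(-10/5)))*(-447) = (5*(6 - 10*⅕)/(-2 + 5*(-10*⅕)))*(-447) = (5*(6 - 2)/(-2 + 5*(-2)))*(-447) = (5*4/(-2 - 10))*(-447) = (5*4/(-12))*(-447) = (5*(-1/12)*4)*(-447) = -5/3*(-447) = 745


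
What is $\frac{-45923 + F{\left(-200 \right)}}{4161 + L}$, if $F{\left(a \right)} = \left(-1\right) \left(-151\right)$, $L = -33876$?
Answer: $\frac{45772}{29715} \approx 1.5404$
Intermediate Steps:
$F{\left(a \right)} = 151$
$\frac{-45923 + F{\left(-200 \right)}}{4161 + L} = \frac{-45923 + 151}{4161 - 33876} = - \frac{45772}{-29715} = \left(-45772\right) \left(- \frac{1}{29715}\right) = \frac{45772}{29715}$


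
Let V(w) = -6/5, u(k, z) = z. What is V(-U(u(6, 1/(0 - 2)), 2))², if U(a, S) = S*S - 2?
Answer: 36/25 ≈ 1.4400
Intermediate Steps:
U(a, S) = -2 + S² (U(a, S) = S² - 2 = -2 + S²)
V(w) = -6/5 (V(w) = -6*⅕ = -6/5)
V(-U(u(6, 1/(0 - 2)), 2))² = (-6/5)² = 36/25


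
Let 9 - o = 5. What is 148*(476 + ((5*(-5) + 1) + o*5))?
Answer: 69856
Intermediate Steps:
o = 4 (o = 9 - 1*5 = 9 - 5 = 4)
148*(476 + ((5*(-5) + 1) + o*5)) = 148*(476 + ((5*(-5) + 1) + 4*5)) = 148*(476 + ((-25 + 1) + 20)) = 148*(476 + (-24 + 20)) = 148*(476 - 4) = 148*472 = 69856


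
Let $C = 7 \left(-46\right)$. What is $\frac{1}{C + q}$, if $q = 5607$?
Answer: $\frac{1}{5285} \approx 0.00018921$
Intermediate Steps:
$C = -322$
$\frac{1}{C + q} = \frac{1}{-322 + 5607} = \frac{1}{5285}$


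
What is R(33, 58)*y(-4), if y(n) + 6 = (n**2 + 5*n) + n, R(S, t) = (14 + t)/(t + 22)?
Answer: -63/5 ≈ -12.600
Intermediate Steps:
R(S, t) = (14 + t)/(22 + t)
y(n) = -6 + n**2 + 6*n (y(n) = -6 + ((n**2 + 5*n) + n) = -6 + (n**2 + 6*n) = -6 + n**2 + 6*n)
R(33, 58)*y(-4) = ((14 + 58)/(22 + 58))*(-6 + (-4)**2 + 6*(-4)) = (72/80)*(-6 + 16 - 24) = ((1/80)*72)*(-14) = (9/10)*(-14) = -63/5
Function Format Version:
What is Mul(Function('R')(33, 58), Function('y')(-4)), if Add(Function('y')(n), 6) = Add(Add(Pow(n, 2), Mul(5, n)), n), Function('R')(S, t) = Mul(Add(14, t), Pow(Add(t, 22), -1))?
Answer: Rational(-63, 5) ≈ -12.600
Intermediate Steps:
Function('R')(S, t) = Mul(Pow(Add(22, t), -1), Add(14, t)) (Function('R')(S, t) = Mul(Add(14, t), Pow(Add(22, t), -1)) = Mul(Pow(Add(22, t), -1), Add(14, t)))
Function('y')(n) = Add(-6, Pow(n, 2), Mul(6, n)) (Function('y')(n) = Add(-6, Add(Add(Pow(n, 2), Mul(5, n)), n)) = Add(-6, Add(Pow(n, 2), Mul(6, n))) = Add(-6, Pow(n, 2), Mul(6, n)))
Mul(Function('R')(33, 58), Function('y')(-4)) = Mul(Mul(Pow(Add(22, 58), -1), Add(14, 58)), Add(-6, Pow(-4, 2), Mul(6, -4))) = Mul(Mul(Pow(80, -1), 72), Add(-6, 16, -24)) = Mul(Mul(Rational(1, 80), 72), -14) = Mul(Rational(9, 10), -14) = Rational(-63, 5)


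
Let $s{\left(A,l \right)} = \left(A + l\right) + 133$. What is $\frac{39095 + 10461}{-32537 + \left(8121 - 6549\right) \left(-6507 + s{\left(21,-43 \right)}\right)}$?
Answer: $- \frac{49556}{10087049} \approx -0.0049128$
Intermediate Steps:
$s{\left(A,l \right)} = 133 + A + l$
$\frac{39095 + 10461}{-32537 + \left(8121 - 6549\right) \left(-6507 + s{\left(21,-43 \right)}\right)} = \frac{39095 + 10461}{-32537 + \left(8121 - 6549\right) \left(-6507 + \left(133 + 21 - 43\right)\right)} = \frac{49556}{-32537 + 1572 \left(-6507 + 111\right)} = \frac{49556}{-32537 + 1572 \left(-6396\right)} = \frac{49556}{-32537 - 10054512} = \frac{49556}{-10087049} = 49556 \left(- \frac{1}{10087049}\right) = - \frac{49556}{10087049}$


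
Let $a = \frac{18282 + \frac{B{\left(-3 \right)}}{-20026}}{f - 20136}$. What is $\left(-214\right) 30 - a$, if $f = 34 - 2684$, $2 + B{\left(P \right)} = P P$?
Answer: $- \frac{2929159723795}{456312436} \approx -6419.2$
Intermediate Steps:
$B{\left(P \right)} = -2 + P^{2}$ ($B{\left(P \right)} = -2 + P P = -2 + P^{2}$)
$f = -2650$ ($f = 34 - 2684 = -2650$)
$a = - \frac{366115325}{456312436}$ ($a = \frac{18282 + \frac{-2 + \left(-3\right)^{2}}{-20026}}{-2650 - 20136} = \frac{18282 + \left(-2 + 9\right) \left(- \frac{1}{20026}\right)}{-22786} = \left(18282 + 7 \left(- \frac{1}{20026}\right)\right) \left(- \frac{1}{22786}\right) = \left(18282 - \frac{7}{20026}\right) \left(- \frac{1}{22786}\right) = \frac{366115325}{20026} \left(- \frac{1}{22786}\right) = - \frac{366115325}{456312436} \approx -0.80233$)
$\left(-214\right) 30 - a = \left(-214\right) 30 - - \frac{366115325}{456312436} = -6420 + \frac{366115325}{456312436} = - \frac{2929159723795}{456312436}$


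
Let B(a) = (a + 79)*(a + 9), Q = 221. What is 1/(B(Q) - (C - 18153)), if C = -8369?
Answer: 1/95522 ≈ 1.0469e-5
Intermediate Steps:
B(a) = (9 + a)*(79 + a) (B(a) = (79 + a)*(9 + a) = (9 + a)*(79 + a))
1/(B(Q) - (C - 18153)) = 1/((711 + 221² + 88*221) - (-8369 - 18153)) = 1/((711 + 48841 + 19448) - 1*(-26522)) = 1/(69000 + 26522) = 1/95522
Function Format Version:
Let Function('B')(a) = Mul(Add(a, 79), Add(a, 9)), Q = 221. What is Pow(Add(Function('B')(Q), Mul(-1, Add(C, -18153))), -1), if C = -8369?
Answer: Rational(1, 95522) ≈ 1.0469e-5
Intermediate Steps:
Function('B')(a) = Mul(Add(9, a), Add(79, a)) (Function('B')(a) = Mul(Add(79, a), Add(9, a)) = Mul(Add(9, a), Add(79, a)))
Pow(Add(Function('B')(Q), Mul(-1, Add(C, -18153))), -1) = Pow(Add(Add(711, Pow(221, 2), Mul(88, 221)), Mul(-1, Add(-8369, -18153))), -1) = Pow(Add(Add(711, 48841, 19448), Mul(-1, -26522)), -1) = Pow(Add(69000, 26522), -1) = Pow(95522, -1) = Rational(1, 95522)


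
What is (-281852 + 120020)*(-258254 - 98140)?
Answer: 57675953808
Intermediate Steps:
(-281852 + 120020)*(-258254 - 98140) = -161832*(-356394) = 57675953808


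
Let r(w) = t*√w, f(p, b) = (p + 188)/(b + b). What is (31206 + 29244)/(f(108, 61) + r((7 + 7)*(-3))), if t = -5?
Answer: 272871300/1964477 + 562336125*I*√42/1964477 ≈ 138.9 + 1855.1*I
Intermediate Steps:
f(p, b) = (188 + p)/(2*b) (f(p, b) = (188 + p)/((2*b)) = (188 + p)*(1/(2*b)) = (188 + p)/(2*b))
r(w) = -5*√w
(31206 + 29244)/(f(108, 61) + r((7 + 7)*(-3))) = (31206 + 29244)/((½)*(188 + 108)/61 - 5*I*√3*√(7 + 7)) = 60450/((½)*(1/61)*296 - 5*I*√42) = 60450/(148/61 - 5*I*√42)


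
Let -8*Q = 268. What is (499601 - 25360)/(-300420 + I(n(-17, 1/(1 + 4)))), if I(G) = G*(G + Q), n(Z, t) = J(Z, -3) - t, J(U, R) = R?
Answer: -11856025/7507564 ≈ -1.5792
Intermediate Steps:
Q = -67/2 (Q = -⅛*268 = -67/2 ≈ -33.500)
n(Z, t) = -3 - t
I(G) = G*(-67/2 + G) (I(G) = G*(G - 67/2) = G*(-67/2 + G))
(499601 - 25360)/(-300420 + I(n(-17, 1/(1 + 4)))) = (499601 - 25360)/(-300420 + (-3 - 1/(1 + 4))*(-67 + 2*(-3 - 1/(1 + 4)))/2) = 474241/(-300420 + (-3 - 1/5)*(-67 + 2*(-3 - 1/5))/2) = 474241/(-300420 + (-3 - 1*⅕)*(-67 + 2*(-3 - 1*⅕))/2) = 474241/(-300420 + (-3 - ⅕)*(-67 + 2*(-3 - ⅕))/2) = 474241/(-300420 + (½)*(-16/5)*(-67 + 2*(-16/5))) = 474241/(-300420 + (½)*(-16/5)*(-67 - 32/5)) = 474241/(-300420 + (½)*(-16/5)*(-367/5)) = 474241/(-300420 + 2936/25) = 474241/(-7507564/25) = 474241*(-25/7507564) = -11856025/7507564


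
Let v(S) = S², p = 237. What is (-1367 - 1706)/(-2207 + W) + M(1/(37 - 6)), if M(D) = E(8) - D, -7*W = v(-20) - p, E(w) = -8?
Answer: -3220547/483972 ≈ -6.6544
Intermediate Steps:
W = -163/7 (W = -((-20)² - 1*237)/7 = -(400 - 237)/7 = -⅐*163 = -163/7 ≈ -23.286)
M(D) = -8 - D
(-1367 - 1706)/(-2207 + W) + M(1/(37 - 6)) = (-1367 - 1706)/(-2207 - 163/7) + (-8 - 1/(37 - 6)) = -3073/(-15612/7) + (-8 - 1/31) = -3073*(-7/15612) + (-8 - 1*1/31) = 21511/15612 + (-8 - 1/31) = 21511/15612 - 249/31 = -3220547/483972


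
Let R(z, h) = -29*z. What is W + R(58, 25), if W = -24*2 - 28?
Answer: -1758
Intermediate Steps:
W = -76 (W = -48 - 28 = -76)
W + R(58, 25) = -76 - 29*58 = -76 - 1682 = -1758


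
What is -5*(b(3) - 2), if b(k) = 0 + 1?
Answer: 5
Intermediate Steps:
b(k) = 1
-5*(b(3) - 2) = -5*(1 - 2) = -5*(-1) = 5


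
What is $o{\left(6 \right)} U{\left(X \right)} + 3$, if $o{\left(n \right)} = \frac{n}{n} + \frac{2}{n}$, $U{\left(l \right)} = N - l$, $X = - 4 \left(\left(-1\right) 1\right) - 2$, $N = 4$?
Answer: $\frac{17}{3} \approx 5.6667$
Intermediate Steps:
$X = 2$ ($X = \left(-4\right) \left(-1\right) - 2 = 4 - 2 = 2$)
$U{\left(l \right)} = 4 - l$
$o{\left(n \right)} = 1 + \frac{2}{n}$
$o{\left(6 \right)} U{\left(X \right)} + 3 = \frac{2 + 6}{6} \left(4 - 2\right) + 3 = \frac{1}{6} \cdot 8 \left(4 - 2\right) + 3 = \frac{4}{3} \cdot 2 + 3 = \frac{8}{3} + 3 = \frac{17}{3}$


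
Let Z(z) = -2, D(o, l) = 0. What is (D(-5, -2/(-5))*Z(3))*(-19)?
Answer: 0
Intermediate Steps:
(D(-5, -2/(-5))*Z(3))*(-19) = (0*(-2))*(-19) = 0*(-19) = 0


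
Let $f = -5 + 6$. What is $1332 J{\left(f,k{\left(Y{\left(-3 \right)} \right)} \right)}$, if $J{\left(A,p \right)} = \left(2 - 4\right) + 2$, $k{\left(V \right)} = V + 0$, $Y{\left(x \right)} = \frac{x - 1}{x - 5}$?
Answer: $0$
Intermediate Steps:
$Y{\left(x \right)} = \frac{-1 + x}{-5 + x}$
$f = 1$
$k{\left(V \right)} = V$
$J{\left(A,p \right)} = 0$ ($J{\left(A,p \right)} = -2 + 2 = 0$)
$1332 J{\left(f,k{\left(Y{\left(-3 \right)} \right)} \right)} = 1332 \cdot 0 = 0$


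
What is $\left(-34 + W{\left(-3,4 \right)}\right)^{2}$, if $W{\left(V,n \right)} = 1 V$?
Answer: $1369$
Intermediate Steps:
$W{\left(V,n \right)} = V$
$\left(-34 + W{\left(-3,4 \right)}\right)^{2} = \left(-34 - 3\right)^{2} = \left(-37\right)^{2} = 1369$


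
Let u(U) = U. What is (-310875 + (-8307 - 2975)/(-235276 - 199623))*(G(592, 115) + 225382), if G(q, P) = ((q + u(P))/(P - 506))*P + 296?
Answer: -518217375616780913/7393283 ≈ -7.0093e+10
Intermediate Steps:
G(q, P) = 296 + P*(P + q)/(-506 + P) (G(q, P) = ((q + P)/(P - 506))*P + 296 = ((P + q)/(-506 + P))*P + 296 = P*(P + q)/(-506 + P) + 296 = 296 + P*(P + q)/(-506 + P))
(-310875 + (-8307 - 2975)/(-235276 - 199623))*(G(592, 115) + 225382) = (-310875 + (-8307 - 2975)/(-235276 - 199623))*((-149776 + 115² + 296*115 + 115*592)/(-506 + 115) + 225382) = (-310875 - 11282/(-434899))*((-149776 + 13225 + 34040 + 68080)/(-391) + 225382) = (-310875 - 11282*(-1/434899))*(-1/391*(-34431) + 225382) = (-310875 + 11282/434899)*(1497/17 + 225382) = -135199215343/434899*3832991/17 = -518217375616780913/7393283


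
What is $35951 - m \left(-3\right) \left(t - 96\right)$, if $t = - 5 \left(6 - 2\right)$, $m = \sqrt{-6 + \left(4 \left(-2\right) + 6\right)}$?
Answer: $35951 - 696 i \sqrt{2} \approx 35951.0 - 984.29 i$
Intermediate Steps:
$m = 2 i \sqrt{2}$ ($m = \sqrt{-6 + \left(-8 + 6\right)} = \sqrt{-6 - 2} = \sqrt{-8} = 2 i \sqrt{2} \approx 2.8284 i$)
$t = -20$ ($t = \left(-5\right) 4 = -20$)
$35951 - m \left(-3\right) \left(t - 96\right) = 35951 - 2 i \sqrt{2} \left(-3\right) \left(-20 - 96\right) = 35951 - - 6 i \sqrt{2} \left(-116\right) = 35951 - 696 i \sqrt{2}$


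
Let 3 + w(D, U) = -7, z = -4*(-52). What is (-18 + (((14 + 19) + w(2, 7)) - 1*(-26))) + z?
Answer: 239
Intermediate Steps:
z = 208
w(D, U) = -10 (w(D, U) = -3 - 7 = -10)
(-18 + (((14 + 19) + w(2, 7)) - 1*(-26))) + z = (-18 + (((14 + 19) - 10) - 1*(-26))) + 208 = (-18 + ((33 - 10) + 26)) + 208 = (-18 + (23 + 26)) + 208 = (-18 + 49) + 208 = 31 + 208 = 239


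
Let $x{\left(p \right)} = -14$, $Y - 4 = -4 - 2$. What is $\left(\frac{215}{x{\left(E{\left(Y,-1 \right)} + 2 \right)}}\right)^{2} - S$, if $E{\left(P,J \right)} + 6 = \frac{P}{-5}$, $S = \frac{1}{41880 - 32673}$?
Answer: $\frac{425593379}{1804572} \approx 235.84$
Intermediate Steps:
$S = \frac{1}{9207} \approx 0.00010861$
$Y = -2$ ($Y = 4 - 6 = -2$)
$E{\left(P,J \right)} = -6 - \frac{P}{5}$ ($E{\left(P,J \right)} = -6 + \frac{P}{-5} = -6 + P \left(- \frac{1}{5}\right) = -6 - \frac{P}{5}$)
$\left(\frac{215}{x{\left(E{\left(Y,-1 \right)} + 2 \right)}}\right)^{2} - S = \left(\frac{215}{-14}\right)^{2} - \frac{1}{9207} = \left(215 \left(- \frac{1}{14}\right)\right)^{2} - \frac{1}{9207} = \left(- \frac{215}{14}\right)^{2} - \frac{1}{9207} = \frac{46225}{196} - \frac{1}{9207} = \frac{425593379}{1804572}$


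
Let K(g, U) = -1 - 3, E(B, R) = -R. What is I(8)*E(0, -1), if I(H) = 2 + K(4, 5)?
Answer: -2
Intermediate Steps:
K(g, U) = -4
I(H) = -2 (I(H) = 2 - 4 = -2)
I(8)*E(0, -1) = -(-2)*(-1) = -2*1 = -2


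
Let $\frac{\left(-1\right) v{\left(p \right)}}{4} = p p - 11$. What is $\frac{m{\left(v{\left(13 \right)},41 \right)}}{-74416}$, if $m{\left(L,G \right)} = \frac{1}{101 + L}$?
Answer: $\frac{1}{39514896} \approx 2.5307 \cdot 10^{-8}$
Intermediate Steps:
$v{\left(p \right)} = 44 - 4 p^{2}$ ($v{\left(p \right)} = - 4 \left(p p - 11\right) = - 4 \left(p^{2} - 11\right) = - 4 \left(-11 + p^{2}\right) = 44 - 4 p^{2}$)
$\frac{m{\left(v{\left(13 \right)},41 \right)}}{-74416} = \frac{1}{\left(101 + \left(44 - 4 \cdot 13^{2}\right)\right) \left(-74416\right)} = \frac{1}{101 + \left(44 - 676\right)} \left(- \frac{1}{74416}\right) = \frac{1}{101 - 632} \left(- \frac{1}{74416}\right) = \frac{1}{-531} \left(- \frac{1}{74416}\right) = \left(- \frac{1}{531}\right) \left(- \frac{1}{74416}\right) = \frac{1}{39514896}$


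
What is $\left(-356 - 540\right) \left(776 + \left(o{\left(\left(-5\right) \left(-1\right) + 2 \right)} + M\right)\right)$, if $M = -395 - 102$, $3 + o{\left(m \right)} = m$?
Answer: $-253568$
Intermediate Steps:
$o{\left(m \right)} = -3 + m$
$M = -497$ ($M = -395 - 102 = -497$)
$\left(-356 - 540\right) \left(776 + \left(o{\left(\left(-5\right) \left(-1\right) + 2 \right)} + M\right)\right) = \left(-356 - 540\right) \left(776 + \left(\left(-3 + \left(\left(-5\right) \left(-1\right) + 2\right)\right) - 497\right)\right) = \left(-356 - 540\right) \left(776 + \left(\left(-3 + \left(5 + 2\right)\right) - 497\right)\right) = - 896 \left(776 + \left(\left(-3 + 7\right) - 497\right)\right) = - 896 \left(776 + \left(4 - 497\right)\right) = - 896 \left(776 - 493\right) = \left(-896\right) 283 = -253568$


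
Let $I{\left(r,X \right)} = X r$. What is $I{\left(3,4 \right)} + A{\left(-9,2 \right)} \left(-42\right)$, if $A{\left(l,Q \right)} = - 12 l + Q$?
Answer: $-4608$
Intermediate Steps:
$A{\left(l,Q \right)} = Q - 12 l$
$I{\left(3,4 \right)} + A{\left(-9,2 \right)} \left(-42\right) = 4 \cdot 3 + \left(2 - -108\right) \left(-42\right) = 12 + \left(2 + 108\right) \left(-42\right) = 12 + 110 \left(-42\right) = 12 - 4620 = -4608$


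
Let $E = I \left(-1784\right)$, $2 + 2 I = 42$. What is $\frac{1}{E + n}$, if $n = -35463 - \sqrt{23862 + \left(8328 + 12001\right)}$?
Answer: $- \frac{71143}{5061282258} + \frac{\sqrt{44191}}{5061282258} \approx -1.4015 \cdot 10^{-5}$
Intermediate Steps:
$I = 20$ ($I = -1 + \frac{1}{2} \cdot 42 = -1 + 21 = 20$)
$E = -35680$ ($E = 20 \left(-1784\right) = -35680$)
$n = -35463 - \sqrt{44191}$ ($n = -35463 - \sqrt{23862 + 20329} = -35463 - \sqrt{44191} \approx -35673.0$)
$\frac{1}{E + n} = \frac{1}{-35680 - \left(35463 + \sqrt{44191}\right)} = \frac{1}{-71143 - \sqrt{44191}}$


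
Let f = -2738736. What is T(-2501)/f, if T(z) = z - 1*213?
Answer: 1357/1369368 ≈ 0.00099097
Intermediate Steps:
T(z) = -213 + z (T(z) = z - 213 = -213 + z)
T(-2501)/f = (-213 - 2501)/(-2738736) = -2714*(-1/2738736) = 1357/1369368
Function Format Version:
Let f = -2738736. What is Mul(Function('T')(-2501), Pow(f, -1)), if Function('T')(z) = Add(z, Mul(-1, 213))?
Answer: Rational(1357, 1369368) ≈ 0.00099097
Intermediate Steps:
Function('T')(z) = Add(-213, z) (Function('T')(z) = Add(z, -213) = Add(-213, z))
Mul(Function('T')(-2501), Pow(f, -1)) = Mul(Add(-213, -2501), Pow(-2738736, -1)) = Mul(-2714, Rational(-1, 2738736)) = Rational(1357, 1369368)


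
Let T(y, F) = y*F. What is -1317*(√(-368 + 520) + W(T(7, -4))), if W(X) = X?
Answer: 36876 - 2634*√38 ≈ 20639.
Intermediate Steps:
T(y, F) = F*y
-1317*(√(-368 + 520) + W(T(7, -4))) = -1317*(√(-368 + 520) - 4*7) = -1317*(√152 - 28) = -1317*(2*√38 - 28) = -1317*(-28 + 2*√38) = 36876 - 2634*√38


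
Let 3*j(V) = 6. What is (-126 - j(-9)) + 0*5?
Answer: -128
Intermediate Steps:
j(V) = 2 (j(V) = (⅓)*6 = 2)
(-126 - j(-9)) + 0*5 = (-126 - 1*2) + 0*5 = (-126 - 2) + 0 = -128 + 0 = -128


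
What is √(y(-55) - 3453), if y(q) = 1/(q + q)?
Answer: I*√41781410/110 ≈ 58.762*I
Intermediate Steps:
y(q) = 1/(2*q)
√(y(-55) - 3453) = √((½)/(-55) - 3453) = √((½)*(-1/55) - 3453) = √(-1/110 - 3453) = √(-379831/110) = I*√41781410/110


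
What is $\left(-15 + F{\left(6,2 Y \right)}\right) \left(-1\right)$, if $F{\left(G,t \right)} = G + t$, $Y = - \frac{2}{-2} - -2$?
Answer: $3$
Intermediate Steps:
$Y = 3$ ($Y = \left(-2\right) \left(- \frac{1}{2}\right) + 2 = 1 + 2 = 3$)
$\left(-15 + F{\left(6,2 Y \right)}\right) \left(-1\right) = \left(-15 + \left(6 + 2 \cdot 3\right)\right) \left(-1\right) = \left(-15 + \left(6 + 6\right)\right) \left(-1\right) = \left(-15 + 12\right) \left(-1\right) = \left(-3\right) \left(-1\right) = 3$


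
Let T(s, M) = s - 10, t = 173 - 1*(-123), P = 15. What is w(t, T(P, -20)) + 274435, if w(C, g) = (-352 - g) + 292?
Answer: 274370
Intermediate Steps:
t = 296 (t = 173 + 123 = 296)
T(s, M) = -10 + s
w(C, g) = -60 - g
w(t, T(P, -20)) + 274435 = (-60 - (-10 + 15)) + 274435 = (-60 - 1*5) + 274435 = (-60 - 5) + 274435 = -65 + 274435 = 274370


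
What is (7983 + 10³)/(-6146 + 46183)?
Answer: 8983/40037 ≈ 0.22437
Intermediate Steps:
(7983 + 10³)/(-6146 + 46183) = (7983 + 1000)/40037 = 8983*(1/40037) = 8983/40037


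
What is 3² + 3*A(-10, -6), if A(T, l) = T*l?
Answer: 189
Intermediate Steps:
3² + 3*A(-10, -6) = 3² + 3*(-10*(-6)) = 9 + 3*60 = 9 + 180 = 189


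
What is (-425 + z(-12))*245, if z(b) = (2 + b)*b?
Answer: -74725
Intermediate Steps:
z(b) = b*(2 + b)
(-425 + z(-12))*245 = (-425 - 12*(2 - 12))*245 = (-425 - 12*(-10))*245 = (-425 + 120)*245 = -305*245 = -74725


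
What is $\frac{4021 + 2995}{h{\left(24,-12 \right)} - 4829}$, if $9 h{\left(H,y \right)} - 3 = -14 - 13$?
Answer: $- \frac{21048}{14495} \approx -1.4521$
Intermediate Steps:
$h{\left(H,y \right)} = - \frac{8}{3}$ ($h{\left(H,y \right)} = \frac{1}{3} + \frac{-14 - 13}{9} = \frac{1}{3} + \frac{1}{9} \left(-27\right) = \frac{1}{3} - 3 = - \frac{8}{3}$)
$\frac{4021 + 2995}{h{\left(24,-12 \right)} - 4829} = \frac{4021 + 2995}{- \frac{8}{3} - 4829} = \frac{7016}{- \frac{14495}{3}} = 7016 \left(- \frac{3}{14495}\right) = - \frac{21048}{14495}$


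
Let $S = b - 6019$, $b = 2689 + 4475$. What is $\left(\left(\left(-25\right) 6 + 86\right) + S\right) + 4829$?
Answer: $5910$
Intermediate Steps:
$b = 7164$
$S = 1145$ ($S = 7164 - 6019 = 1145$)
$\left(\left(\left(-25\right) 6 + 86\right) + S\right) + 4829 = \left(\left(\left(-25\right) 6 + 86\right) + 1145\right) + 4829 = \left(\left(-150 + 86\right) + 1145\right) + 4829 = \left(-64 + 1145\right) + 4829 = 1081 + 4829 = 5910$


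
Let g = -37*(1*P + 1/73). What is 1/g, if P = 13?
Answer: -73/35150 ≈ -0.0020768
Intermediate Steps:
g = -35150/73 (g = -37*(1*13 + 1/73) = -37*(13 + 1/73) = -37*950/73 = -35150/73 ≈ -481.51)
1/g = 1/(-35150/73) = -73/35150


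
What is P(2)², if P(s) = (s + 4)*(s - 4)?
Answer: 144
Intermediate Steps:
P(s) = (-4 + s)*(4 + s) (P(s) = (4 + s)*(-4 + s) = (-4 + s)*(4 + s))
P(2)² = (-16 + 2²)² = (-16 + 4)² = (-12)² = 144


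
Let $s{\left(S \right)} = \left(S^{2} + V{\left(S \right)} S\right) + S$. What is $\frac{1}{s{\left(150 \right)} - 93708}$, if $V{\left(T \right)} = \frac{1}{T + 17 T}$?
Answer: $- \frac{18}{1279043} \approx -1.4073 \cdot 10^{-5}$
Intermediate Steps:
$V{\left(T \right)} = \frac{1}{18 T}$
$s{\left(S \right)} = \frac{1}{18} + S + S^{2}$ ($s{\left(S \right)} = \left(S^{2} + \frac{1}{18 S} S\right) + S = \left(S^{2} + \frac{1}{18}\right) + S = \left(\frac{1}{18} + S^{2}\right) + S = \frac{1}{18} + S + S^{2}$)
$\frac{1}{s{\left(150 \right)} - 93708} = \frac{1}{\left(\frac{1}{18} + 150 + 150^{2}\right) - 93708} = \frac{1}{\left(\frac{1}{18} + 150 + 22500\right) - 93708} = \frac{1}{\frac{407701}{18} - 93708} = \frac{1}{- \frac{1279043}{18}} = - \frac{18}{1279043}$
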